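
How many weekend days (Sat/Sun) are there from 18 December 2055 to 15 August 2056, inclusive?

18 December 2055 is a Saturday.
From 18 December 2055 to 15 August 2056 is 242 days inclusive.
242 = 7 × 34 + 4, so there are 34 full weeks plus 4 extra days.
Each full week contributes 2 weekend days (Sat, Sun): 34 × 2 = 68.
The 4 extra days are Sat, Sun, Mon, Tue — 2 of them qualify.
Total: 68 + 2 = 70.

70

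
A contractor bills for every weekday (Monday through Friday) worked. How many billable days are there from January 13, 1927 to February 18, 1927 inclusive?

January 13, 1927 is a Thursday.
The range spans 37 days (inclusive of both endpoints).
37 = 7 × 5 + 2, so there are 5 full weeks plus 2 extra days.
Each full week contributes 5 weekdays (Mon–Fri): 5 × 5 = 25.
The 2 extra days are Thu, Fri — 2 of them qualify.
Total: 25 + 2 = 27.

27 weekdays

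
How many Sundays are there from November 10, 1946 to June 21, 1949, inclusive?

137 Sundays

November 10, 1946 is a Sunday.
That's 955 days from start to end, counting both.
955 = 7 × 136 + 3, so there are 136 full weeks plus 3 extra days.
Each full week contributes one Sunday: 136 so far.
The 3 extra days are Sun, Mon, Tue — 1 of them qualifies.
Total: 136 + 1 = 137.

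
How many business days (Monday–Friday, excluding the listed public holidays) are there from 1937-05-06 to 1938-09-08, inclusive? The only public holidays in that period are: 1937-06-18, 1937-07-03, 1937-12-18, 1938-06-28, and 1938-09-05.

1937-05-06 is a Thursday.
The range spans 491 days (inclusive of both endpoints).
491 = 7 × 70 + 1, so there are 70 full weeks plus 1 extra day.
Each full week contributes 5 weekdays (Mon–Fri): 70 × 5 = 350.
The 1 extra day is Thursday — 1 of them qualifies.
Total: 350 + 1 = 351.
Holidays: 1937-06-18 (Fri); 1937-07-03 (Sat); 1937-12-18 (Sat); 1938-06-28 (Tue); 1938-09-05 (Mon).
3 of the 5 holidays fall on weekdays; the rest are weekends and were already excluded.
Business days: 351 − 3 = 348.

348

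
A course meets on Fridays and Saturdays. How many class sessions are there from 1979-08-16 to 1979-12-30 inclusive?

1979-08-16 is a Thursday.
That's 137 days from start to end, counting both.
137 = 7 × 19 + 4, so there are 19 full weeks plus 4 extra days.
Each full week contributes 2 days from the set (Fri, Sat): 19 × 2 = 38.
The 4 extra days are Thu, Fri, Sat, Sun — 2 of them qualify.
Total: 38 + 2 = 40.

40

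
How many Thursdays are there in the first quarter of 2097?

1 January 2097 is a Tuesday.
That's 90 days from start to end, counting both.
90 = 7 × 12 + 6, so there are 12 full weeks plus 6 extra days.
Each full week contributes one Thursday: 12 so far.
The 6 extra days are Tue, Wed, Thu, Fri, Sat, Sun — 1 of them qualifies.
Total: 12 + 1 = 13.

13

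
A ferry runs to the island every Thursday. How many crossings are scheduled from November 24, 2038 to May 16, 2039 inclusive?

25 Thursdays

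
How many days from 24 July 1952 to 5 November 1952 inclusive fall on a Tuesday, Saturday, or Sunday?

24 July 1952 is a Thursday.
That's 105 days from start to end, counting both.
105 = 7 × 15, so the span is exactly 15 full weeks.
Each full week contributes 3 days from the set (Tue, Sat, Sun): 15 × 3 = 45.
Total: 45.

45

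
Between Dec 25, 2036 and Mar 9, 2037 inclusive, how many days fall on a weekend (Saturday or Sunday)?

22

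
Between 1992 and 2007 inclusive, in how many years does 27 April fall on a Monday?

Day of week of April 27 in each year:
1992: Mon ✓, 1993: Tue, 1994: Wed, 1995: Thu, 1996: Sat, 1997: Sun, 1998: Mon ✓, 1999: Tue, 2000: Thu, 2001: Fri, 2002: Sat, 2003: Sun, 2004: Tue, 2005: Wed, 2006: Thu, 2007: Fri
Mondays: 1992, 1998.

2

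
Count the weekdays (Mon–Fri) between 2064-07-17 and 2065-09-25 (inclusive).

2064-07-17 is a Thursday.
That's 436 days from start to end, counting both.
436 = 7 × 62 + 2, so there are 62 full weeks plus 2 extra days.
Each full week contributes 5 weekdays (Mon–Fri): 62 × 5 = 310.
The 2 extra days are Thu, Fri — 2 of them qualify.
Total: 310 + 2 = 312.

312 weekdays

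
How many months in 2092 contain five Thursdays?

4

A month has five Thursdays exactly when Thursday falls within its first (length − 28) days.
Jan: 31 days, starts Tue → 5 of Tue, Wed, Thu ✓
Feb: 29 days, starts Fri → 5 of Fri
Mar: 31 days, starts Sat → 5 of Sat, Sun, Mon
Apr: 30 days, starts Tue → 5 of Tue, Wed
May: 31 days, starts Thu → 5 of Thu, Fri, Sat ✓
Jun: 30 days, starts Sun → 5 of Sun, Mon
Jul: 31 days, starts Tue → 5 of Tue, Wed, Thu ✓
Aug: 31 days, starts Fri → 5 of Fri, Sat, Sun
Sep: 30 days, starts Mon → 5 of Mon, Tue
Oct: 31 days, starts Wed → 5 of Wed, Thu, Fri ✓
Nov: 30 days, starts Sat → 5 of Sat, Sun
Dec: 31 days, starts Mon → 5 of Mon, Tue, Wed
Months with five Thursdays: Jan, May, Jul, Oct.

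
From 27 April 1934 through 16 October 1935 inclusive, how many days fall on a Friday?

77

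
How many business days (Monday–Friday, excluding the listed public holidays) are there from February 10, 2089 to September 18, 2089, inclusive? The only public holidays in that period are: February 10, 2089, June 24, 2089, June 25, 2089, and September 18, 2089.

February 10, 2089 is a Thursday.
That's 221 days from start to end, counting both.
221 = 7 × 31 + 4, so there are 31 full weeks plus 4 extra days.
Each full week contributes 5 weekdays (Mon–Fri): 31 × 5 = 155.
The 4 extra days are Thursday, Friday, Saturday, Sunday — 2 of them qualify.
Total: 155 + 2 = 157.
Holidays: February 10, 2089 (Thu); June 24, 2089 (Fri); June 25, 2089 (Sat); September 18, 2089 (Sun).
2 of the 4 holidays fall on weekdays; the rest are weekends and were already excluded.
Business days: 157 − 2 = 155.

155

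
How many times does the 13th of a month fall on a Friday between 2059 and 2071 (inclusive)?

23

Friday-the-13ths by year:
2059: Jun
2060: Feb, Aug
2061: May
2062: Jan, Oct
2063: Apr, Jul
2064: Jun
2065: Feb, Mar, Nov
2066: Aug
2067: May
2068: Jan, Apr, Jul
2069: Sep, Dec
2070: Jun
2071: Feb, Mar, Nov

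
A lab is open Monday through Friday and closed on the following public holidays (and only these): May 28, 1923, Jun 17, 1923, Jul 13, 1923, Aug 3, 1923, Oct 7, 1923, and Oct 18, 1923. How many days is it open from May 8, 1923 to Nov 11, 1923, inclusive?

130

May 8, 1923 is a Tuesday.
That's 188 days from start to end, counting both.
188 = 7 × 26 + 6, so there are 26 full weeks plus 6 extra days.
Each full week contributes 5 weekdays (Mon–Fri): 26 × 5 = 130.
The 6 extra days are Tuesday, Wednesday, Thursday, Friday, Saturday, Sunday — 4 of them qualify.
Total: 130 + 4 = 134.
Holidays: May 28, 1923 (Mon); Jun 17, 1923 (Sun); Jul 13, 1923 (Fri); Aug 3, 1923 (Fri); Oct 7, 1923 (Sun); Oct 18, 1923 (Thu).
4 of the 6 holidays fall on weekdays; the rest are weekends and were already excluded.
Business days: 134 − 4 = 130.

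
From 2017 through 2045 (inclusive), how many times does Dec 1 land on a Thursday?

Day of week of December 1 in each year:
2017: Fri, 2018: Sat, 2019: Sun, 2020: Tue, 2021: Wed, 2022: Thu ✓, 2023: Fri, 2024: Sun, 2025: Mon, 2026: Tue, 2027: Wed, 2028: Fri, 2029: Sat, 2030: Sun, 2031: Mon, 2032: Wed, 2033: Thu ✓, 2034: Fri, 2035: Sat, 2036: Mon, 2037: Tue, 2038: Wed, 2039: Thu ✓, 2040: Sat, 2041: Sun, 2042: Mon, 2043: Tue, 2044: Thu ✓, 2045: Fri
Thursdays: 2022, 2033, 2039, 2044.

4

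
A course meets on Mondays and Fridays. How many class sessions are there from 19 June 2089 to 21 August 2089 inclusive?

18

19 June 2089 is a Sunday.
That's 64 days from start to end, counting both.
64 = 7 × 9 + 1, so there are 9 full weeks plus 1 extra day.
Each full week contributes 2 days from the set (Mon, Fri): 9 × 2 = 18.
The 1 extra day is Sun — none qualify.
Total: 18 + 0 = 18.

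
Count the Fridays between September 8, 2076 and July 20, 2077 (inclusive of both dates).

September 8, 2076 is a Tuesday.
That's 316 days from start to end, counting both.
316 = 7 × 45 + 1, so there are 45 full weeks plus 1 extra day.
Each full week contributes one Friday: 45 so far.
The 1 extra day is Tue — none qualify.
Total: 45 + 0 = 45.

45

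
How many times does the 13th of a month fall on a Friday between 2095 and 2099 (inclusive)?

Friday-the-13ths by year:
2095: May
2096: Jan, Apr, Jul
2097: Sep, Dec
2098: Jun
2099: Feb, Mar, Nov

10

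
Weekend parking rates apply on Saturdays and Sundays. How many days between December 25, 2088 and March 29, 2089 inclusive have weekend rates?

December 25, 2088 is a Saturday.
From December 25, 2088 to March 29, 2089 is 95 days inclusive.
95 = 7 × 13 + 4, so there are 13 full weeks plus 4 extra days.
Each full week contributes 2 weekend days (Sat, Sun): 13 × 2 = 26.
The 4 extra days are Saturday, Sunday, Monday, Tuesday — 2 of them qualify.
Total: 26 + 2 = 28.

28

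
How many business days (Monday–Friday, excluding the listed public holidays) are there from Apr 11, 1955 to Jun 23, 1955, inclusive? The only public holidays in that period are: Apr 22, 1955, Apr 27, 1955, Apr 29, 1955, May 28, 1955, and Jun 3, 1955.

Apr 11, 1955 is a Monday.
That's 74 days from start to end, counting both.
74 = 7 × 10 + 4, so there are 10 full weeks plus 4 extra days.
Each full week contributes 5 weekdays (Mon–Fri): 10 × 5 = 50.
The 4 extra days are Mon, Tue, Wed, Thu — 4 of them qualify.
Total: 50 + 4 = 54.
Holidays: Apr 22, 1955 (Fri); Apr 27, 1955 (Wed); Apr 29, 1955 (Fri); May 28, 1955 (Sat); Jun 3, 1955 (Fri).
4 of the 5 holidays fall on weekdays; the rest are weekends and were already excluded.
Business days: 54 − 4 = 50.

50 business days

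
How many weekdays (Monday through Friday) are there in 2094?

January 1, 2094 is a Friday.
The range spans 365 days (inclusive of both endpoints).
365 = 7 × 52 + 1, so there are 52 full weeks plus 1 extra day.
Each full week contributes 5 weekdays (Mon–Fri): 52 × 5 = 260.
The 1 extra day is Fri — 1 of them qualifies.
Total: 260 + 1 = 261.

261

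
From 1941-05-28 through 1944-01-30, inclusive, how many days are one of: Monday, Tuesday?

278

1941-05-28 is a Wednesday.
That's 978 days from start to end, counting both.
978 = 7 × 139 + 5, so there are 139 full weeks plus 5 extra days.
Each full week contributes 2 days from the set (Mon, Tue): 139 × 2 = 278.
The 5 extra days are Wed, Thu, Fri, Sat, Sun — none qualify.
Total: 278 + 0 = 278.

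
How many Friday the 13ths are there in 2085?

2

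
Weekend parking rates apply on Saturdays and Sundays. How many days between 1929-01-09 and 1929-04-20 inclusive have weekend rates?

29

1929-01-09 is a Wednesday.
The range spans 102 days (inclusive of both endpoints).
102 = 7 × 14 + 4, so there are 14 full weeks plus 4 extra days.
Each full week contributes 2 weekend days (Sat, Sun): 14 × 2 = 28.
The 4 extra days are Wednesday, Thursday, Friday, Saturday — 1 of them qualifies.
Total: 28 + 1 = 29.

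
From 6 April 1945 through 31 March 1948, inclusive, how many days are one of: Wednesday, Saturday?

6 April 1945 is a Friday.
That's 1091 days from start to end, counting both.
1091 = 7 × 155 + 6, so there are 155 full weeks plus 6 extra days.
Each full week contributes 2 days from the set (Wed, Sat): 155 × 2 = 310.
The 6 extra days are Friday, Saturday, Sunday, Monday, Tuesday, Wednesday — 2 of them qualify.
Total: 310 + 2 = 312.

312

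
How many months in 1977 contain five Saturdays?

5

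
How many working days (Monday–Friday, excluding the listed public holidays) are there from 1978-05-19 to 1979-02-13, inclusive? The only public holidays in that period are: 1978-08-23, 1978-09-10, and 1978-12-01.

1978-05-19 is a Friday.
The range spans 271 days (inclusive of both endpoints).
271 = 7 × 38 + 5, so there are 38 full weeks plus 5 extra days.
Each full week contributes 5 weekdays (Mon–Fri): 38 × 5 = 190.
The 5 extra days are Friday, Saturday, Sunday, Monday, Tuesday — 3 of them qualify.
Total: 190 + 3 = 193.
Holidays: 1978-08-23 (Wed); 1978-09-10 (Sun); 1978-12-01 (Fri).
2 of the 3 holidays fall on weekdays; the rest are weekends and were already excluded.
Business days: 193 − 2 = 191.

191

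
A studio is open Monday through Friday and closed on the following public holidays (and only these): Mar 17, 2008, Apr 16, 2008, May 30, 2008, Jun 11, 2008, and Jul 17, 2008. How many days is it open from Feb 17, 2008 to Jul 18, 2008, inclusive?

105 working days

Feb 17, 2008 is a Sunday.
That's 153 days from start to end, counting both.
153 = 7 × 21 + 6, so there are 21 full weeks plus 6 extra days.
Each full week contributes 5 weekdays (Mon–Fri): 21 × 5 = 105.
The 6 extra days are Sunday, Monday, Tuesday, Wednesday, Thursday, Friday — 5 of them qualify.
Total: 105 + 5 = 110.
Holidays: Mar 17, 2008 (Mon); Apr 16, 2008 (Wed); May 30, 2008 (Fri); Jun 11, 2008 (Wed); Jul 17, 2008 (Thu).
All 5 holidays fall on weekdays, so subtract 5.
Business days: 110 − 5 = 105.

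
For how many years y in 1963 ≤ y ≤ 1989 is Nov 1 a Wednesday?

Day of week of November 1 in each year:
1963: Fri, 1964: Sun, 1965: Mon, 1966: Tue, 1967: Wed ✓, 1968: Fri, 1969: Sat, 1970: Sun, 1971: Mon, 1972: Wed ✓, 1973: Thu, 1974: Fri, 1975: Sat, 1976: Mon, 1977: Tue, 1978: Wed ✓, 1979: Thu, 1980: Sat, 1981: Sun, 1982: Mon, 1983: Tue, 1984: Thu, 1985: Fri, 1986: Sat, 1987: Sun, 1988: Tue, 1989: Wed ✓
Wednesdays: 1967, 1972, 1978, 1989.

4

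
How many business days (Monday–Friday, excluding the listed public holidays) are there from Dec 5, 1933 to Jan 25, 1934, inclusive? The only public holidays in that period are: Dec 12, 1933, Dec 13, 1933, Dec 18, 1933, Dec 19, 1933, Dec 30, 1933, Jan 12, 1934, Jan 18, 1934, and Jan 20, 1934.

Dec 5, 1933 is a Tuesday.
The range spans 52 days (inclusive of both endpoints).
52 = 7 × 7 + 3, so there are 7 full weeks plus 3 extra days.
Each full week contributes 5 weekdays (Mon–Fri): 7 × 5 = 35.
The 3 extra days are Tuesday, Wednesday, Thursday — 3 of them qualify.
Total: 35 + 3 = 38.
Holidays: Dec 12, 1933 (Tue); Dec 13, 1933 (Wed); Dec 18, 1933 (Mon); Dec 19, 1933 (Tue); Dec 30, 1933 (Sat); Jan 12, 1934 (Fri); Jan 18, 1934 (Thu); Jan 20, 1934 (Sat).
6 of the 8 holidays fall on weekdays; the rest are weekends and were already excluded.
Business days: 38 − 6 = 32.

32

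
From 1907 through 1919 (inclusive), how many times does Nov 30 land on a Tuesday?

2

Day of week of November 30 in each year:
1907: Sat, 1908: Mon, 1909: Tue ✓, 1910: Wed, 1911: Thu, 1912: Sat, 1913: Sun, 1914: Mon, 1915: Tue ✓, 1916: Thu, 1917: Fri, 1918: Sat, 1919: Sun
Tuesdays: 1909, 1915.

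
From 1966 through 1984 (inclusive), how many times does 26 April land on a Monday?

3

Day of week of April 26 in each year:
1966: Tue, 1967: Wed, 1968: Fri, 1969: Sat, 1970: Sun, 1971: Mon ✓, 1972: Wed, 1973: Thu, 1974: Fri, 1975: Sat, 1976: Mon ✓, 1977: Tue, 1978: Wed, 1979: Thu, 1980: Sat, 1981: Sun, 1982: Mon ✓, 1983: Tue, 1984: Thu
Mondays: 1971, 1976, 1982.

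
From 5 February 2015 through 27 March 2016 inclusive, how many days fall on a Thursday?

60 Thursdays

5 February 2015 is a Thursday.
The range spans 417 days (inclusive of both endpoints).
417 = 7 × 59 + 4, so there are 59 full weeks plus 4 extra days.
Each full week contributes one Thursday: 59 so far.
The 4 extra days are Thu, Fri, Sat, Sun — 1 of them qualifies.
Total: 59 + 1 = 60.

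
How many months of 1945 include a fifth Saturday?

A month has five Saturdays exactly when Saturday falls within its first (length − 28) days.
Jan: 31 days, starts Mon → 5 of Mon, Tue, Wed
Feb: 28 days, starts Thu → 5 of (none)
Mar: 31 days, starts Thu → 5 of Thu, Fri, Sat ✓
Apr: 30 days, starts Sun → 5 of Sun, Mon
May: 31 days, starts Tue → 5 of Tue, Wed, Thu
Jun: 30 days, starts Fri → 5 of Fri, Sat ✓
Jul: 31 days, starts Sun → 5 of Sun, Mon, Tue
Aug: 31 days, starts Wed → 5 of Wed, Thu, Fri
Sep: 30 days, starts Sat → 5 of Sat, Sun ✓
Oct: 31 days, starts Mon → 5 of Mon, Tue, Wed
Nov: 30 days, starts Thu → 5 of Thu, Fri
Dec: 31 days, starts Sat → 5 of Sat, Sun, Mon ✓
Months with five Saturdays: Mar, Jun, Sep, Dec.

4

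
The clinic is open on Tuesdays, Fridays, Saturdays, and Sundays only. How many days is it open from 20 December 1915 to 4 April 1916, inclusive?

61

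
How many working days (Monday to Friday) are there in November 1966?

22 weekdays

1 November 1966 is a Tuesday.
The range spans 30 days (inclusive of both endpoints).
30 = 7 × 4 + 2, so there are 4 full weeks plus 2 extra days.
Each full week contributes 5 weekdays (Mon–Fri): 4 × 5 = 20.
The 2 extra days are Tuesday, Wednesday — 2 of them qualify.
Total: 20 + 2 = 22.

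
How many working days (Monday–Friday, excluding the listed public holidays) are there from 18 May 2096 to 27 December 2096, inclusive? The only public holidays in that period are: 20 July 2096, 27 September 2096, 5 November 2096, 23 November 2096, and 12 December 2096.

18 May 2096 is a Friday.
That's 224 days from start to end, counting both.
224 = 7 × 32, so the span is exactly 32 full weeks.
Each full week contributes 5 weekdays (Mon–Fri): 32 × 5 = 160.
Total: 160.
Holidays: 20 July 2096 (Fri); 27 September 2096 (Thu); 5 November 2096 (Mon); 23 November 2096 (Fri); 12 December 2096 (Wed).
All 5 holidays fall on weekdays, so subtract 5.
Business days: 160 − 5 = 155.

155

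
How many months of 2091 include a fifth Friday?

A month has five Fridays exactly when Friday falls within its first (length − 28) days.
Jan: 31 days, starts Mon → 5 of Mon, Tue, Wed
Feb: 28 days, starts Thu → 5 of (none)
Mar: 31 days, starts Thu → 5 of Thu, Fri, Sat ✓
Apr: 30 days, starts Sun → 5 of Sun, Mon
May: 31 days, starts Tue → 5 of Tue, Wed, Thu
Jun: 30 days, starts Fri → 5 of Fri, Sat ✓
Jul: 31 days, starts Sun → 5 of Sun, Mon, Tue
Aug: 31 days, starts Wed → 5 of Wed, Thu, Fri ✓
Sep: 30 days, starts Sat → 5 of Sat, Sun
Oct: 31 days, starts Mon → 5 of Mon, Tue, Wed
Nov: 30 days, starts Thu → 5 of Thu, Fri ✓
Dec: 31 days, starts Sat → 5 of Sat, Sun, Mon
Months with five Fridays: Mar, Jun, Aug, Nov.

4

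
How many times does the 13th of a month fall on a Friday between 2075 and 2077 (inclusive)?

Friday-the-13ths by year:
2075: Sep, Dec
2076: Mar, Nov
2077: Aug

5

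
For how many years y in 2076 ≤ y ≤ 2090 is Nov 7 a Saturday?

Day of week of November 7 in each year:
2076: Sat ✓, 2077: Sun, 2078: Mon, 2079: Tue, 2080: Thu, 2081: Fri, 2082: Sat ✓, 2083: Sun, 2084: Tue, 2085: Wed, 2086: Thu, 2087: Fri, 2088: Sun, 2089: Mon, 2090: Tue
Saturdays: 2076, 2082.

2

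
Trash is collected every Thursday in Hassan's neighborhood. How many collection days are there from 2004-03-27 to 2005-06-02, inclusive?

2004-03-27 is a Saturday.
From 2004-03-27 to 2005-06-02 is 433 days inclusive.
433 = 7 × 61 + 6, so there are 61 full weeks plus 6 extra days.
Each full week contributes one Thursday: 61 so far.
The 6 extra days are Saturday, Sunday, Monday, Tuesday, Wednesday, Thursday — 1 of them qualifies.
Total: 61 + 1 = 62.

62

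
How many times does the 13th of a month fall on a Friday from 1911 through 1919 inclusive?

Friday-the-13ths by year:
1911: Jan, Oct
1912: Sep, Dec
1913: Jun
1914: Feb, Mar, Nov
1915: Aug
1916: Oct
1917: Apr, Jul
1918: Sep, Dec
1919: Jun

15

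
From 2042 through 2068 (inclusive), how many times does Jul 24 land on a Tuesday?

Day of week of July 24 in each year:
2042: Thu, 2043: Fri, 2044: Sun, 2045: Mon, 2046: Tue ✓, 2047: Wed, 2048: Fri, 2049: Sat, 2050: Sun, 2051: Mon, 2052: Wed, 2053: Thu, 2054: Fri, 2055: Sat, 2056: Mon, 2057: Tue ✓, 2058: Wed, 2059: Thu, 2060: Sat, 2061: Sun, 2062: Mon, 2063: Tue ✓, 2064: Thu, 2065: Fri, 2066: Sat, 2067: Sun, 2068: Tue ✓
Tuesdays: 2046, 2057, 2063, 2068.

4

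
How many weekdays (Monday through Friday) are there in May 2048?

2048-05-01 is a Friday.
From 2048-05-01 to 2048-05-31 is 31 days inclusive.
31 = 7 × 4 + 3, so there are 4 full weeks plus 3 extra days.
Each full week contributes 5 weekdays (Mon–Fri): 4 × 5 = 20.
The 3 extra days are Friday, Saturday, Sunday — 1 of them qualifies.
Total: 20 + 1 = 21.

21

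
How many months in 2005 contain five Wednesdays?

A month has five Wednesdays exactly when Wednesday falls within its first (length − 28) days.
Jan: 31 days, starts Sat → 5 of Sat, Sun, Mon
Feb: 28 days, starts Tue → 5 of (none)
Mar: 31 days, starts Tue → 5 of Tue, Wed, Thu ✓
Apr: 30 days, starts Fri → 5 of Fri, Sat
May: 31 days, starts Sun → 5 of Sun, Mon, Tue
Jun: 30 days, starts Wed → 5 of Wed, Thu ✓
Jul: 31 days, starts Fri → 5 of Fri, Sat, Sun
Aug: 31 days, starts Mon → 5 of Mon, Tue, Wed ✓
Sep: 30 days, starts Thu → 5 of Thu, Fri
Oct: 31 days, starts Sat → 5 of Sat, Sun, Mon
Nov: 30 days, starts Tue → 5 of Tue, Wed ✓
Dec: 31 days, starts Thu → 5 of Thu, Fri, Sat
Months with five Wednesdays: Mar, Jun, Aug, Nov.

4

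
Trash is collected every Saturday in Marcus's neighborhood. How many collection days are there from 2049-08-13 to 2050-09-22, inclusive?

58 Saturdays

2049-08-13 is a Friday.
That's 406 days from start to end, counting both.
406 = 7 × 58, so the span is exactly 58 full weeks.
Each full week contributes one Saturday: 58 so far.
Total: 58.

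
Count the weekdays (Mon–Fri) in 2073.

260

January 1, 2073 is a Sunday.
The range spans 365 days (inclusive of both endpoints).
365 = 7 × 52 + 1, so there are 52 full weeks plus 1 extra day.
Each full week contributes 5 weekdays (Mon–Fri): 52 × 5 = 260.
The 1 extra day is Sun — none qualify.
Total: 260 + 0 = 260.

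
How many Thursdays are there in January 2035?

2035-01-01 is a Monday.
The range spans 31 days (inclusive of both endpoints).
31 = 7 × 4 + 3, so there are 4 full weeks plus 3 extra days.
Each full week contributes one Thursday: 4 so far.
The 3 extra days are Monday, Tuesday, Wednesday — none qualify.
Total: 4 + 0 = 4.

4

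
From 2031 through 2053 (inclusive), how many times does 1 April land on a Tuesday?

Day of week of April 1 in each year:
2031: Tue ✓, 2032: Thu, 2033: Fri, 2034: Sat, 2035: Sun, 2036: Tue ✓, 2037: Wed, 2038: Thu, 2039: Fri, 2040: Sun, 2041: Mon, 2042: Tue ✓, 2043: Wed, 2044: Fri, 2045: Sat, 2046: Sun, 2047: Mon, 2048: Wed, 2049: Thu, 2050: Fri, 2051: Sat, 2052: Mon, 2053: Tue ✓
Tuesdays: 2031, 2036, 2042, 2053.

4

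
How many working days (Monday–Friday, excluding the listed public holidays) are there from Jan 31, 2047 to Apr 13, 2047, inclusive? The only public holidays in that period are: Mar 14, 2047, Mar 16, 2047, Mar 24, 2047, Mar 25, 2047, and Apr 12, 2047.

49 working days

Jan 31, 2047 is a Thursday.
From Jan 31, 2047 to Apr 13, 2047 is 73 days inclusive.
73 = 7 × 10 + 3, so there are 10 full weeks plus 3 extra days.
Each full week contributes 5 weekdays (Mon–Fri): 10 × 5 = 50.
The 3 extra days are Thu, Fri, Sat — 2 of them qualify.
Total: 50 + 2 = 52.
Holidays: Mar 14, 2047 (Thu); Mar 16, 2047 (Sat); Mar 24, 2047 (Sun); Mar 25, 2047 (Mon); Apr 12, 2047 (Fri).
3 of the 5 holidays fall on weekdays; the rest are weekends and were already excluded.
Business days: 52 − 3 = 49.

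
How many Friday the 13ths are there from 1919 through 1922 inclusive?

6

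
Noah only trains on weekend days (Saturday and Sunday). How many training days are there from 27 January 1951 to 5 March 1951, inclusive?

27 January 1951 is a Saturday.
From 27 January 1951 to 5 March 1951 is 38 days inclusive.
38 = 7 × 5 + 3, so there are 5 full weeks plus 3 extra days.
Each full week contributes 2 weekend days (Sat, Sun): 5 × 2 = 10.
The 3 extra days are Sat, Sun, Mon — 2 of them qualify.
Total: 10 + 2 = 12.

12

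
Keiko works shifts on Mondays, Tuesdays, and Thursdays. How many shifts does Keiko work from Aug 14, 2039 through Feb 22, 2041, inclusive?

240

Aug 14, 2039 is a Sunday.
From Aug 14, 2039 to Feb 22, 2041 is 559 days inclusive.
559 = 7 × 79 + 6, so there are 79 full weeks plus 6 extra days.
Each full week contributes 3 days from the set (Mon, Tue, Thu): 79 × 3 = 237.
The 6 extra days are Sunday, Monday, Tuesday, Wednesday, Thursday, Friday — 3 of them qualify.
Total: 237 + 3 = 240.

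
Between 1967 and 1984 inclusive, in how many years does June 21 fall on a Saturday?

3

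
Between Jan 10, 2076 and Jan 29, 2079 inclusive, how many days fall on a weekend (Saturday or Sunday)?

320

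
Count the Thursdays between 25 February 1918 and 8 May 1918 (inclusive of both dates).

25 February 1918 is a Monday.
The range spans 73 days (inclusive of both endpoints).
73 = 7 × 10 + 3, so there are 10 full weeks plus 3 extra days.
Each full week contributes one Thursday: 10 so far.
The 3 extra days are Mon, Tue, Wed — none qualify.
Total: 10 + 0 = 10.

10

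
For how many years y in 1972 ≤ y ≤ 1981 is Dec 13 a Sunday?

Day of week of December 13 in each year:
1972: Wed, 1973: Thu, 1974: Fri, 1975: Sat, 1976: Mon, 1977: Tue, 1978: Wed, 1979: Thu, 1980: Sat, 1981: Sun ✓
Sundays: 1981.

1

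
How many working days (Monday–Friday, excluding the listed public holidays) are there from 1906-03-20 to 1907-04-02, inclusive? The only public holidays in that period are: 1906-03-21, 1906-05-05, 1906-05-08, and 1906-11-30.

268 working days

1906-03-20 is a Tuesday.
That's 379 days from start to end, counting both.
379 = 7 × 54 + 1, so there are 54 full weeks plus 1 extra day.
Each full week contributes 5 weekdays (Mon–Fri): 54 × 5 = 270.
The 1 extra day is Tuesday — 1 of them qualifies.
Total: 270 + 1 = 271.
Holidays: 1906-03-21 (Wed); 1906-05-05 (Sat); 1906-05-08 (Tue); 1906-11-30 (Fri).
3 of the 4 holidays fall on weekdays; the rest are weekends and were already excluded.
Business days: 271 − 3 = 268.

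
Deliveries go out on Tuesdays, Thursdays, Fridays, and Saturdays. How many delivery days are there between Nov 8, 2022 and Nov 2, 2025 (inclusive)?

624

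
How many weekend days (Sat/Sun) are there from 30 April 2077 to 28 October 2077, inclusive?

52

30 April 2077 is a Friday.
The range spans 182 days (inclusive of both endpoints).
182 = 7 × 26, so the span is exactly 26 full weeks.
Each full week contributes 2 weekend days (Sat, Sun): 26 × 2 = 52.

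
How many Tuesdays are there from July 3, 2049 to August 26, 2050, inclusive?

July 3, 2049 is a Saturday.
From July 3, 2049 to August 26, 2050 is 420 days inclusive.
420 = 7 × 60, so the span is exactly 60 full weeks.
Each full week contributes one Tuesday: 60 so far.

60 Tuesdays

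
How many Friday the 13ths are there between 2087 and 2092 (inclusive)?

Friday-the-13ths by year:
2087: Jun
2088: Feb, Aug
2089: May
2090: Jan, Oct
2091: Apr, Jul
2092: Jun

9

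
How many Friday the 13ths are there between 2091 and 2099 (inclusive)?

17

Friday-the-13ths by year:
2091: Apr, Jul
2092: Jun
2093: Feb, Mar, Nov
2094: Aug
2095: May
2096: Jan, Apr, Jul
2097: Sep, Dec
2098: Jun
2099: Feb, Mar, Nov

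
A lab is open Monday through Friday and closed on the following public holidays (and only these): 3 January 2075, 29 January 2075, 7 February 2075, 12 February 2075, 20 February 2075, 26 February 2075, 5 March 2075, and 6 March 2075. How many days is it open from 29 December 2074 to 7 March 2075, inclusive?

41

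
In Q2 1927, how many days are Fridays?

13

April 1, 1927 is a Friday.
The range spans 91 days (inclusive of both endpoints).
91 = 7 × 13, so the span is exactly 13 full weeks.
Each full week contributes one Friday: 13 so far.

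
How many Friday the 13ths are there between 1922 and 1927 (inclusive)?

Friday-the-13ths by year:
1922: Jan, Oct
1923: Apr, Jul
1924: Jun
1925: Feb, Mar, Nov
1926: Aug
1927: May

10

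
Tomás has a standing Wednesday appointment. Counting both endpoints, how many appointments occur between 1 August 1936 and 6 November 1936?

14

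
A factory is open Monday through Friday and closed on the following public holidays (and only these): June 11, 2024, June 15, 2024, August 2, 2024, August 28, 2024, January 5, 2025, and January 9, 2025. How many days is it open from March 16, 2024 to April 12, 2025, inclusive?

March 16, 2024 is a Saturday.
The range spans 393 days (inclusive of both endpoints).
393 = 7 × 56 + 1, so there are 56 full weeks plus 1 extra day.
Each full week contributes 5 weekdays (Mon–Fri): 56 × 5 = 280.
The 1 extra day is Saturday — none qualify.
Total: 280 + 0 = 280.
Holidays: June 11, 2024 (Tue); June 15, 2024 (Sat); August 2, 2024 (Fri); August 28, 2024 (Wed); January 5, 2025 (Sun); January 9, 2025 (Thu).
4 of the 6 holidays fall on weekdays; the rest are weekends and were already excluded.
Business days: 280 − 4 = 276.

276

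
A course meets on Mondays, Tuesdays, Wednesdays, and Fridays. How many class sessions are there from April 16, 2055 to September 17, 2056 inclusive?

297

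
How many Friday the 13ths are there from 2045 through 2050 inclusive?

10

Friday-the-13ths by year:
2045: Jan, Oct
2046: Apr, Jul
2047: Sep, Dec
2048: Mar, Nov
2049: Aug
2050: May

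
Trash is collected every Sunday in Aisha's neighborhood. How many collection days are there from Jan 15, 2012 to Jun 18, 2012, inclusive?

23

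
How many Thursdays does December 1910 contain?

1910-12-01 is a Thursday.
That's 31 days from start to end, counting both.
31 = 7 × 4 + 3, so there are 4 full weeks plus 3 extra days.
Each full week contributes one Thursday: 4 so far.
The 3 extra days are Thursday, Friday, Saturday — 1 of them qualifies.
Total: 4 + 1 = 5.

5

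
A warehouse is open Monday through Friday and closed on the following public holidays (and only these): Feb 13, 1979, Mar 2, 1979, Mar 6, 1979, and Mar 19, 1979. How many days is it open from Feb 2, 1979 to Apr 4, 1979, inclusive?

40

Feb 2, 1979 is a Friday.
That's 62 days from start to end, counting both.
62 = 7 × 8 + 6, so there are 8 full weeks plus 6 extra days.
Each full week contributes 5 weekdays (Mon–Fri): 8 × 5 = 40.
The 6 extra days are Friday, Saturday, Sunday, Monday, Tuesday, Wednesday — 4 of them qualify.
Total: 40 + 4 = 44.
Holidays: Feb 13, 1979 (Tue); Mar 2, 1979 (Fri); Mar 6, 1979 (Tue); Mar 19, 1979 (Mon).
All 4 holidays fall on weekdays, so subtract 4.
Business days: 44 − 4 = 40.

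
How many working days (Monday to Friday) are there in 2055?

Jan 1, 2055 is a Friday.
That's 365 days from start to end, counting both.
365 = 7 × 52 + 1, so there are 52 full weeks plus 1 extra day.
Each full week contributes 5 weekdays (Mon–Fri): 52 × 5 = 260.
The 1 extra day is Friday — 1 of them qualifies.
Total: 260 + 1 = 261.

261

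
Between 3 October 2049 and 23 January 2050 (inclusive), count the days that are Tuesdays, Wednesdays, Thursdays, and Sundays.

3 October 2049 is a Sunday.
That's 113 days from start to end, counting both.
113 = 7 × 16 + 1, so there are 16 full weeks plus 1 extra day.
Each full week contributes 4 days from the set (Tue, Wed, Thu, Sun): 16 × 4 = 64.
The 1 extra day is Sunday — 1 of them qualifies.
Total: 64 + 1 = 65.

65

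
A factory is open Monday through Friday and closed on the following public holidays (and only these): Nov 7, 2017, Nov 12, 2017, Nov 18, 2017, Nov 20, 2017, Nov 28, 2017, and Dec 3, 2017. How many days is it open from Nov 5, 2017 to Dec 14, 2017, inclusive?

26

Nov 5, 2017 is a Sunday.
That's 40 days from start to end, counting both.
40 = 7 × 5 + 5, so there are 5 full weeks plus 5 extra days.
Each full week contributes 5 weekdays (Mon–Fri): 5 × 5 = 25.
The 5 extra days are Sunday, Monday, Tuesday, Wednesday, Thursday — 4 of them qualify.
Total: 25 + 4 = 29.
Holidays: Nov 7, 2017 (Tue); Nov 12, 2017 (Sun); Nov 18, 2017 (Sat); Nov 20, 2017 (Mon); Nov 28, 2017 (Tue); Dec 3, 2017 (Sun).
3 of the 6 holidays fall on weekdays; the rest are weekends and were already excluded.
Business days: 29 − 3 = 26.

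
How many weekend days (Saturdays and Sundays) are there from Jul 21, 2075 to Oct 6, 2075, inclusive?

23

Jul 21, 2075 is a Sunday.
From Jul 21, 2075 to Oct 6, 2075 is 78 days inclusive.
78 = 7 × 11 + 1, so there are 11 full weeks plus 1 extra day.
Each full week contributes 2 weekend days (Sat, Sun): 11 × 2 = 22.
The 1 extra day is Sun — 1 of them qualifies.
Total: 22 + 1 = 23.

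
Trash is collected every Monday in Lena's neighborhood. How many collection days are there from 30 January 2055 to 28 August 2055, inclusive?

30 January 2055 is a Saturday.
That's 211 days from start to end, counting both.
211 = 7 × 30 + 1, so there are 30 full weeks plus 1 extra day.
Each full week contributes one Monday: 30 so far.
The 1 extra day is Saturday — none qualify.
Total: 30 + 0 = 30.

30 Mondays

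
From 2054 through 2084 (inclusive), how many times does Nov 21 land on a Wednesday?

Day of week of November 21 in each year:
2054: Sat, 2055: Sun, 2056: Tue, 2057: Wed ✓, 2058: Thu, 2059: Fri, 2060: Sun, 2061: Mon, 2062: Tue, 2063: Wed ✓, 2064: Fri, 2065: Sat, 2066: Sun, 2067: Mon, 2068: Wed ✓, 2069: Thu, 2070: Fri, 2071: Sat, 2072: Mon, 2073: Tue, 2074: Wed ✓, 2075: Thu, 2076: Sat, 2077: Sun, 2078: Mon, 2079: Tue, 2080: Thu, 2081: Fri, 2082: Sat, 2083: Sun, 2084: Tue
Wednesdays: 2057, 2063, 2068, 2074.

4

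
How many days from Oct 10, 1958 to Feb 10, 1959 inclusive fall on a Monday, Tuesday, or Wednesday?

53

Oct 10, 1958 is a Friday.
From Oct 10, 1958 to Feb 10, 1959 is 124 days inclusive.
124 = 7 × 17 + 5, so there are 17 full weeks plus 5 extra days.
Each full week contributes 3 days from the set (Mon, Tue, Wed): 17 × 3 = 51.
The 5 extra days are Fri, Sat, Sun, Mon, Tue — 2 of them qualify.
Total: 51 + 2 = 53.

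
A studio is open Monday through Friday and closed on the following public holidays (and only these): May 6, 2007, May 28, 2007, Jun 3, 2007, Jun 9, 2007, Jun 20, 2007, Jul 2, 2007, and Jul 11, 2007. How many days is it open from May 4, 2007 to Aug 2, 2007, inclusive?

61

May 4, 2007 is a Friday.
That's 91 days from start to end, counting both.
91 = 7 × 13, so the span is exactly 13 full weeks.
Each full week contributes 5 weekdays (Mon–Fri): 13 × 5 = 65.
Holidays: May 6, 2007 (Sun); May 28, 2007 (Mon); Jun 3, 2007 (Sun); Jun 9, 2007 (Sat); Jun 20, 2007 (Wed); Jul 2, 2007 (Mon); Jul 11, 2007 (Wed).
4 of the 7 holidays fall on weekdays; the rest are weekends and were already excluded.
Business days: 65 − 4 = 61.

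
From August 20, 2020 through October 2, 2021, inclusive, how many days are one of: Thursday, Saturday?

August 20, 2020 is a Thursday.
The range spans 409 days (inclusive of both endpoints).
409 = 7 × 58 + 3, so there are 58 full weeks plus 3 extra days.
Each full week contributes 2 days from the set (Thu, Sat): 58 × 2 = 116.
The 3 extra days are Thu, Fri, Sat — 2 of them qualify.
Total: 116 + 2 = 118.

118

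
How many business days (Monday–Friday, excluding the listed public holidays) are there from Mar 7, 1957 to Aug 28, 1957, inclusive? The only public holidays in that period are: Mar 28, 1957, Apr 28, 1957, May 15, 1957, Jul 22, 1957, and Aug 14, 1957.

121 business days

Mar 7, 1957 is a Thursday.
The range spans 175 days (inclusive of both endpoints).
175 = 7 × 25, so the span is exactly 25 full weeks.
Each full week contributes 5 weekdays (Mon–Fri): 25 × 5 = 125.
Total: 125.
Holidays: Mar 28, 1957 (Thu); Apr 28, 1957 (Sun); May 15, 1957 (Wed); Jul 22, 1957 (Mon); Aug 14, 1957 (Wed).
4 of the 5 holidays fall on weekdays; the rest are weekends and were already excluded.
Business days: 125 − 4 = 121.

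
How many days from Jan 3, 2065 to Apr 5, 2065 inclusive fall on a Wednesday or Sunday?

Jan 3, 2065 is a Saturday.
From Jan 3, 2065 to Apr 5, 2065 is 93 days inclusive.
93 = 7 × 13 + 2, so there are 13 full weeks plus 2 extra days.
Each full week contributes 2 days from the set (Wed, Sun): 13 × 2 = 26.
The 2 extra days are Sat, Sun — 1 of them qualifies.
Total: 26 + 1 = 27.

27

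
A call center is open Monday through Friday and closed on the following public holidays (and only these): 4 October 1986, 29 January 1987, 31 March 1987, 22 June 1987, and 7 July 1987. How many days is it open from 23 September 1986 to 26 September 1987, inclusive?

260

23 September 1986 is a Tuesday.
That's 369 days from start to end, counting both.
369 = 7 × 52 + 5, so there are 52 full weeks plus 5 extra days.
Each full week contributes 5 weekdays (Mon–Fri): 52 × 5 = 260.
The 5 extra days are Tuesday, Wednesday, Thursday, Friday, Saturday — 4 of them qualify.
Total: 260 + 4 = 264.
Holidays: 4 October 1986 (Sat); 29 January 1987 (Thu); 31 March 1987 (Tue); 22 June 1987 (Mon); 7 July 1987 (Tue).
4 of the 5 holidays fall on weekdays; the rest are weekends and were already excluded.
Business days: 264 − 4 = 260.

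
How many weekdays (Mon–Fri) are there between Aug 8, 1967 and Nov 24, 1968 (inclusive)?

Aug 8, 1967 is a Tuesday.
The range spans 475 days (inclusive of both endpoints).
475 = 7 × 67 + 6, so there are 67 full weeks plus 6 extra days.
Each full week contributes 5 weekdays (Mon–Fri): 67 × 5 = 335.
The 6 extra days are Tuesday, Wednesday, Thursday, Friday, Saturday, Sunday — 4 of them qualify.
Total: 335 + 4 = 339.

339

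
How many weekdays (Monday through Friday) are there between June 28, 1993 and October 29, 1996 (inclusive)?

872

June 28, 1993 is a Monday.
From June 28, 1993 to October 29, 1996 is 1220 days inclusive.
1220 = 7 × 174 + 2, so there are 174 full weeks plus 2 extra days.
Each full week contributes 5 weekdays (Mon–Fri): 174 × 5 = 870.
The 2 extra days are Mon, Tue — 2 of them qualify.
Total: 870 + 2 = 872.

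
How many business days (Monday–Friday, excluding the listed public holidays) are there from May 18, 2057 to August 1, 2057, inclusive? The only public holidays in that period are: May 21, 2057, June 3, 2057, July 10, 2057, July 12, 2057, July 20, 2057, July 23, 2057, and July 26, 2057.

48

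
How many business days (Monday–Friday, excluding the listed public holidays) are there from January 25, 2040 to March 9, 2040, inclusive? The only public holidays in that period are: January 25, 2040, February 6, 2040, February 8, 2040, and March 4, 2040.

30 business days

January 25, 2040 is a Wednesday.
From January 25, 2040 to March 9, 2040 is 45 days inclusive.
45 = 7 × 6 + 3, so there are 6 full weeks plus 3 extra days.
Each full week contributes 5 weekdays (Mon–Fri): 6 × 5 = 30.
The 3 extra days are Wed, Thu, Fri — 3 of them qualify.
Total: 30 + 3 = 33.
Holidays: January 25, 2040 (Wed); February 6, 2040 (Mon); February 8, 2040 (Wed); March 4, 2040 (Sun).
3 of the 4 holidays fall on weekdays; the rest are weekends and were already excluded.
Business days: 33 − 3 = 30.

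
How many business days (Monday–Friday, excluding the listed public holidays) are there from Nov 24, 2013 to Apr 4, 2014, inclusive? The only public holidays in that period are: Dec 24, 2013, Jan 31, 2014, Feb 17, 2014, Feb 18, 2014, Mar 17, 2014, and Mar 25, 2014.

Nov 24, 2013 is a Sunday.
The range spans 132 days (inclusive of both endpoints).
132 = 7 × 18 + 6, so there are 18 full weeks plus 6 extra days.
Each full week contributes 5 weekdays (Mon–Fri): 18 × 5 = 90.
The 6 extra days are Sun, Mon, Tue, Wed, Thu, Fri — 5 of them qualify.
Total: 90 + 5 = 95.
Holidays: Dec 24, 2013 (Tue); Jan 31, 2014 (Fri); Feb 17, 2014 (Mon); Feb 18, 2014 (Tue); Mar 17, 2014 (Mon); Mar 25, 2014 (Tue).
All 6 holidays fall on weekdays, so subtract 6.
Business days: 95 − 6 = 89.

89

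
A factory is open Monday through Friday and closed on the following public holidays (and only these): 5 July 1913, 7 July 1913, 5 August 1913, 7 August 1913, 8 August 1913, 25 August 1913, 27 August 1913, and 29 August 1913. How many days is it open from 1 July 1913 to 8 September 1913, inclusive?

43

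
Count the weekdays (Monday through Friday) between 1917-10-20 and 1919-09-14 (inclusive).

495 weekdays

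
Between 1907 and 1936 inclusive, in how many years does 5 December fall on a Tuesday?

4

Day of week of December 5 in each year:
1907: Thu, 1908: Sat, 1909: Sun, 1910: Mon, 1911: Tue ✓, 1912: Thu, 1913: Fri, 1914: Sat, 1915: Sun, 1916: Tue ✓, 1917: Wed, 1918: Thu, 1919: Fri, 1920: Sun, 1921: Mon, 1922: Tue ✓, 1923: Wed, 1924: Fri, 1925: Sat, 1926: Sun, 1927: Mon, 1928: Wed, 1929: Thu, 1930: Fri, 1931: Sat, 1932: Mon, 1933: Tue ✓, 1934: Wed, 1935: Thu, 1936: Sat
Tuesdays: 1911, 1916, 1922, 1933.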